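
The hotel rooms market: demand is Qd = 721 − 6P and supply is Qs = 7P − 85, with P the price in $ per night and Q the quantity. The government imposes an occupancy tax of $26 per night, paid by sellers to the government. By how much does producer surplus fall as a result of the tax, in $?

Producer surplus falls by $3684.

Before the tax: set 721 − 6P = 7P − 85 → P* = $62, Q* = 349.
With the tax collected from sellers, supply shifts: Qs = 7(P − 26) − 85.
Solving gives Q = 265 with consumers paying $76 and sellers receiving $50 (the $26 wedge).
ΔPS is the trapezoid between Q = 265 and Q = 349 of height $12: ½ · (349 + 265) · 12 = $3684.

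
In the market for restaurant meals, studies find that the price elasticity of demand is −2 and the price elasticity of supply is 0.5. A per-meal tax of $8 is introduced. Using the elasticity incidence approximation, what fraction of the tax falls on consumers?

Incidence ratio: consumers' share ≈ εs / (εs + |εd|) = 0.5 / (0.5 + 2) = 0.2.
Supply is the less elastic side, so consumers bear the smaller share.

Consumers' share ≈ 0.2.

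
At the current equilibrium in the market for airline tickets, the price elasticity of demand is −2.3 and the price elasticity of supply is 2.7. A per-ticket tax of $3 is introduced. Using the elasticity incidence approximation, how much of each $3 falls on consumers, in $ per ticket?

Incidence ratio: consumers' share ≈ εs / (εs + |εd|) = 2.7 / (2.7 + 2.3) = 0.54.
So consumers bear ≈ 0.54 × $3 = $1.62; producers bear $1.38.

Consumers bear ≈ $1.62 per ticket.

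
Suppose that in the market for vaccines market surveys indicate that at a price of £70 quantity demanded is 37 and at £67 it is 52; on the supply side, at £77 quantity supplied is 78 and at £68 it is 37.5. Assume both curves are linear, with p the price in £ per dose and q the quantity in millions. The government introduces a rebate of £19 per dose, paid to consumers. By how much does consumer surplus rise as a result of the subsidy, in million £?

Consumer surplus rises by £580.5 million.

Demand slope: (52 − 37)/(67 − 70) = -5, so qd = 387 − 5p.
Supply slope: (37.5 − 78)/(68 − 77) = 4.5, so qs = 4.5p − 268.5.
Without the subsidy, 387 − 5p = 4.5p − 268.5 gives 9.5p = 655.5, so p* = £69 and q* = 42.
With a per-unit subsidy paid to consumers, each effectively pays p − 19, so demand becomes qd = 387 − 5(p − 19).
New equilibrium: consumers pay £60, suppliers receive £79, q = 87. (Wedge: pb − ps = −19.)
ΔCS is the trapezoid between Q = 87 and Q = 42 of height £9: ½ · (42 + 87) · 9 = £580.5.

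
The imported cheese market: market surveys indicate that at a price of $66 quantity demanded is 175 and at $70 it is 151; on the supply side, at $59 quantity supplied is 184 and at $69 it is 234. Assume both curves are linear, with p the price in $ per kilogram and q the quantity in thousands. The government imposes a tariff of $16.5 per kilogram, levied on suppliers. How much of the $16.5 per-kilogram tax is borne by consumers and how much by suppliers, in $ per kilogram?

Consumers bear $7.5 per kilogram; suppliers bear $9 per kilogram.

Demand slope: (151 − 175)/(70 − 66) = -6, so qd = 571 − 6p.
Supply slope: (234 − 184)/(69 − 59) = 5, so qs = 5p − 111.
Without the tax, 571 − 6p = 5p − 111 gives 11p = 682, so p* = $62 and q* = 199.
With the tax collected from suppliers, supply shifts: qs = 5(p − 16.5) − 111.
New equilibrium: consumers pay $69.5, suppliers receive $53, q = 154. (Wedge: pb − ps = 16.5.)
Burden on consumers: $7.5; on suppliers: $9. (They sum to $16.5.)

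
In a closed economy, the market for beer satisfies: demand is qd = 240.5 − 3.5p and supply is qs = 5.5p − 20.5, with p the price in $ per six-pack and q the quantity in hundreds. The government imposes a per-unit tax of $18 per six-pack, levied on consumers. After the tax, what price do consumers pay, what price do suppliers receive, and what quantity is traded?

Without the tax, 240.5 − 3.5p = 5.5p − 20.5 gives 9p = 261, so p* = $29 and q* = 139.
With the tax collected from consumers, demand (in seller-price terms) shifts: qd = 240.5 − 3.5(p + 18).
Solving gives q = 100.5 with consumers paying $40 and suppliers receiving $22 (the $18 wedge).
The less price-elastic side of the market bears the larger share of a per-unit tax.

Consumers pay $40; suppliers receive $22; quantity = 100.5.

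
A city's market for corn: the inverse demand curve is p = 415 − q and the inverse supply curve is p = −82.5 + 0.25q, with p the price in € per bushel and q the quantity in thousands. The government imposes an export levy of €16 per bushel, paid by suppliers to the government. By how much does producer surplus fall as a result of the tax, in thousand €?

Inverting to q(p) form: qd = 415 − p; qs = 4p + 330.
Without the tax, 415 − p = 4p + 330 gives 5p = 85, so p* = €17 and q* = 398.
With the tax collected from suppliers, supply shifts: qs = 4(p − 16) + 330.
New equilibrium: consumers pay €29.8, suppliers receive €13.8, q = 385.2. (Wedge: pb − ps = 16.)
ΔPS is the trapezoid between Q = 385.2 and Q = 398 of height €3.2: ½ · (398 + 385.2) · 3.2 = €1253.12.

Producer surplus falls by €1253.12 thousand.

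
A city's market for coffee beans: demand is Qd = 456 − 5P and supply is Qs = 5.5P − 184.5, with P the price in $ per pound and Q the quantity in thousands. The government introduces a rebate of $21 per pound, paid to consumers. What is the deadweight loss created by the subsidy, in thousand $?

Deadweight loss = $577.5 thousand.

Before the subsidy: set 456 − 5P = 5.5P − 184.5 → P* = $61, Q* = 151.
With a per-unit subsidy paid to consumers, each effectively pays P − 21, so demand becomes Qd = 456 − 5(P − 21).
New equilibrium: consumers pay $50, sellers receive $71, Q = 206. (Wedge: Pb − Ps = −21.)
Quantity rises by |ΔQ| = |151 − 206| = 55.
DWL = ½ · t · |ΔQ| = ½ · 21 · 55 = $577.5.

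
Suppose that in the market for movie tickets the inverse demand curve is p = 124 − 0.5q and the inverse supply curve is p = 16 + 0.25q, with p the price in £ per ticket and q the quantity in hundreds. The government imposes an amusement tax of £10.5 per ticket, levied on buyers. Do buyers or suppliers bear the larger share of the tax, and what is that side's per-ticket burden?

Buyers bear the larger share: £7 per ticket.

Rewrite in direct form: qd = 248 − 2p and qs = 4p − 64.
Before the tax: set 248 − 2p = 4p − 64 → p* = £52, q* = 144.
With the tax collected from buyers, demand (in seller-price terms) shifts: qd = 248 − 2(p + 10.5).
Solving gives q = 130 with buyers paying £59 and suppliers receiving £48.5 (the £10.5 wedge).
Per-ticket burden: buyers £7, suppliers £3.5.
Buyers take the larger share because demand is less price-elastic here (demand slope 2 vs supply slope 4).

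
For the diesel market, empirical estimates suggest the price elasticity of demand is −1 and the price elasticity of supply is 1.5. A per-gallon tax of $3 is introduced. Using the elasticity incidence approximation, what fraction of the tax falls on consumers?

Incidence ratio: consumers' share ≈ εs / (εs + |εd|) = 1.5 / (1.5 + 1) = 0.6.
Supply is the more elastic side, so consumers bear the larger share.

Consumers' share ≈ 0.6.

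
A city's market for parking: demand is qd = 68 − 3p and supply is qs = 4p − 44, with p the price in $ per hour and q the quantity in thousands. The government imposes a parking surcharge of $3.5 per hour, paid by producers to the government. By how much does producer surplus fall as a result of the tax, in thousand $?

Before the tax: set 68 − 3p = 4p − 44 → p* = $16, q* = 20.
With the tax collected from producers, supply shifts: qs = 4(p − 3.5) − 44.
Solving gives q = 14 with consumers paying $18 and producers receiving $14.5 (the $3.5 wedge).
ΔPS is the trapezoid between Q = 14 and Q = 20 of height $1.5: ½ · (20 + 14) · 1.5 = $25.5.

Producer surplus falls by $25.5 thousand.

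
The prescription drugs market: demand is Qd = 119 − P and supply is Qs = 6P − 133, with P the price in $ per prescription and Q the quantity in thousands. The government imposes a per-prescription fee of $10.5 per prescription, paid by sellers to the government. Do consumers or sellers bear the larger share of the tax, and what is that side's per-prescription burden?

Before the tax: set 119 − P = 6P − 133 → P* = $36, Q* = 83.
With the tax collected from sellers, supply shifts: Qs = 6(P − 10.5) − 133.
New equilibrium: consumers pay $45, sellers receive $34.5, Q = 74. (Wedge: Pb − Ps = 10.5.)
Per-prescription burden: consumers $9, sellers $1.5.
Consumers take the larger share because demand is less price-elastic here (demand slope 1 vs supply slope 6).
The less price-elastic side of the market bears the larger share of a per-unit tax.

Consumers bear the larger share: $9 per prescription.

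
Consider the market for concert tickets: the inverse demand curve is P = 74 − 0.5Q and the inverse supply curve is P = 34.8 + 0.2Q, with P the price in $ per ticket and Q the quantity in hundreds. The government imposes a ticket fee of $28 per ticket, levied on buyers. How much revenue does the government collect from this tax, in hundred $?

Rewrite in direct form: Qd = 148 − 2P and Qs = 5P − 174.
Before the tax: set 148 − 2P = 5P − 174 → P* = $46, Q* = 56.
With the tax collected from buyers, demand (in seller-price terms) shifts: Qd = 148 − 2(P + 28).
Solving gives Q = 16 with buyers paying $66 and suppliers receiving $38 (the $28 wedge).
Revenue = t · Q = 28 · 16 = $448.

Tax revenue = $448 hundred.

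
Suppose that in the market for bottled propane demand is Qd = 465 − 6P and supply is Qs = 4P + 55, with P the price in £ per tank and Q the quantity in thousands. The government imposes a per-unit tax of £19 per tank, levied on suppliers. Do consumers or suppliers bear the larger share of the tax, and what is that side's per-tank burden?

Suppliers bear the larger share: £11.4 per tank.

Before the tax: set 465 − 6P = 4P + 55 → P* = £41, Q* = 219.
With the tax collected from suppliers, supply shifts: Qs = 4(P − 19) + 55.
New equilibrium: consumers pay £48.6, suppliers receive £29.6, Q = 173.4. (Wedge: Pb − Ps = 19.)
Per-tank burden: consumers £7.6, suppliers £11.4.
Suppliers take the larger share because supply is less price-elastic here (demand slope 6 vs supply slope 4).
The less price-elastic side of the market bears the larger share of a per-unit tax.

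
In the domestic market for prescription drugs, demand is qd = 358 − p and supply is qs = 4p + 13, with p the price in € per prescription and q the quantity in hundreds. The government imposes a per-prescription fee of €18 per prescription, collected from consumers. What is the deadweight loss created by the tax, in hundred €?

Deadweight loss = €129.6 hundred.

Before the tax: set 358 − p = 4p + 13 → p* = €69, q* = 289.
With the tax collected from consumers, demand (in seller-price terms) shifts: qd = 358 − (p + 18).
Solving gives q = 274.6 with consumers paying €83.4 and sellers receiving €65.4 (the €18 wedge).
Quantity falls by |ΔQ| = |289 − 274.6| = 14.4.
DWL = ½ · t · |ΔQ| = ½ · 18 · 14.4 = €129.6.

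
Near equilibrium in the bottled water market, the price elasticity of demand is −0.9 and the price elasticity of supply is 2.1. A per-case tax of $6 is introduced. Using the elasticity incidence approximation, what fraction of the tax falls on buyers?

Buyers' share ≈ 0.7.

Incidence ratio: buyers' share ≈ εs / (εs + |εd|) = 2.1 / (2.1 + 0.9) = 0.7.
Supply is the more elastic side, so buyers bear the larger share.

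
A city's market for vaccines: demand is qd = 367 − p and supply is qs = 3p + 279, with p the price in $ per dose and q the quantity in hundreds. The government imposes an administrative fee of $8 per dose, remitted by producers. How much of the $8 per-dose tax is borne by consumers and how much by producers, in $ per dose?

Before the tax: set 367 − p = 3p + 279 → p* = $22, q* = 345.
With the tax collected from producers, supply shifts: qs = 3(p − 8) + 279.
New equilibrium: consumers pay $28, producers receive $20, q = 339. (Wedge: pb − ps = 8.)
Burden on consumers: $6; on producers: $2. (They sum to $8.)

Consumers bear $6 per dose; producers bear $2 per dose.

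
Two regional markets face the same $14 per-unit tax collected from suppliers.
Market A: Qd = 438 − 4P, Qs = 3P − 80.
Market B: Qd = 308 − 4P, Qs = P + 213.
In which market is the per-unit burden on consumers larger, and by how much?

Market A, by $3.2.

Market A: pre-tax P* = $74, Q* = 142; post-tax Q = 118; per-unit burden on consumers = $6.
Market B: pre-tax P* = $19, Q* = 232; post-tax Q = 220.8; per-unit burden on consumers = $2.8.
Difference: $6 vs $2.8 → market A is larger by $3.2.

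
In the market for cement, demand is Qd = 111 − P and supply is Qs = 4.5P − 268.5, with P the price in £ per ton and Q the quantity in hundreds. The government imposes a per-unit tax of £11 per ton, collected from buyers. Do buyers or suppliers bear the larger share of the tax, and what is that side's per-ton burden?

Without the tax, 111 − P = 4.5P − 268.5 gives 5.5P = 379.5, so P* = £69 and Q* = 42.
With the tax collected from buyers, demand (in seller-price terms) shifts: Qd = 111 − (P + 11).
New equilibrium: buyers pay £78, suppliers receive £67, Q = 33. (Wedge: Pb − Ps = 11.)
Per-ton burden: buyers £9, suppliers £2.
Buyers take the larger share because demand is less price-elastic here (demand slope 1 vs supply slope 4.5).
The less price-elastic side of the market bears the larger share of a per-unit tax.

Buyers bear the larger share: £9 per ton.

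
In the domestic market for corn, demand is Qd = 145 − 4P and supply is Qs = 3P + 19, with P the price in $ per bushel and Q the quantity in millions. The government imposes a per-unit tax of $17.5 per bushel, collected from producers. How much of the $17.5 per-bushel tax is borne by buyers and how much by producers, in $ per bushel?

Before the tax: set 145 − 4P = 3P + 19 → P* = $18, Q* = 73.
With the tax collected from producers, supply shifts: Qs = 3(P − 17.5) + 19.
Solving gives Q = 43 with buyers paying $25.5 and producers receiving $8 (the $17.5 wedge).
Burden on buyers: $7.5; on producers: $10. (They sum to $17.5.)
The less price-elastic side of the market bears the larger share of a per-unit tax.

Buyers bear $7.5 per bushel; producers bear $10 per bushel.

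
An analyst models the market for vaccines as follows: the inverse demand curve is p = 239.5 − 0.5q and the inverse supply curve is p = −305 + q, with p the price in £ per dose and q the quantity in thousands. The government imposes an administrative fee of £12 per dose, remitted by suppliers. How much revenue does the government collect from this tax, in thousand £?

Tax revenue = £4260 thousand.

Rewrite in direct form: qd = 479 − 2p and qs = p + 305.
Before the tax: set 479 − 2p = p + 305 → p* = £58, q* = 363.
With the tax collected from suppliers, supply shifts: qs = (p − 12) + 305.
Solving gives q = 355 with buyers paying £62 and suppliers receiving £50 (the £12 wedge).
Revenue = t · Q = 12 · 355 = £4260.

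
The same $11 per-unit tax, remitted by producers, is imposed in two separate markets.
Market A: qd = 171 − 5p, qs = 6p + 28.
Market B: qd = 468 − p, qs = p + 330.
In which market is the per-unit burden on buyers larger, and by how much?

Market A, by $0.5.

Market A: pre-tax p* = $13, q* = 106; post-tax q = 76; per-unit burden on buyers = $6.
Market B: pre-tax p* = $69, q* = 399; post-tax q = 393.5; per-unit burden on buyers = $5.5.
Difference: $6 vs $5.5 → market A is larger by $0.5.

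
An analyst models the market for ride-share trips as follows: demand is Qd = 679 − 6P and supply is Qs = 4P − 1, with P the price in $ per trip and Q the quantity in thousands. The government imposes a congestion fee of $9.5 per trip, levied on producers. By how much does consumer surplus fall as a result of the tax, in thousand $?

Before the tax: set 679 − 6P = 4P − 1 → P* = $68, Q* = 271.
With the tax collected from producers, supply shifts: Qs = 4(P − 9.5) − 1.
New equilibrium: buyers pay $71.8, producers receive $62.3, Q = 248.2. (Wedge: Pb − Ps = 9.5.)
ΔCS is the trapezoid between Q = 248.2 and Q = 271 of height $3.8: ½ · (271 + 248.2) · 3.8 = $986.48.

Consumer surplus falls by $986.48 thousand.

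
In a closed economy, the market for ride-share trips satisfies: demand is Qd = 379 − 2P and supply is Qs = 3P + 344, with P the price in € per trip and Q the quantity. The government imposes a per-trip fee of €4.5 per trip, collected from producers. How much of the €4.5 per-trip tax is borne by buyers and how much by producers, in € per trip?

Without the tax, 379 − 2P = 3P + 344 gives 5P = 35, so P* = €7 and Q* = 365.
With the tax collected from producers, supply shifts: Qs = 3(P − 4.5) + 344.
Solving gives Q = 359.6 with buyers paying €9.7 and producers receiving €5.2 (the €4.5 wedge).
Burden on buyers: €2.7; on producers: €1.8. (They sum to €4.5.)

Buyers bear €2.7 per trip; producers bear €1.8 per trip.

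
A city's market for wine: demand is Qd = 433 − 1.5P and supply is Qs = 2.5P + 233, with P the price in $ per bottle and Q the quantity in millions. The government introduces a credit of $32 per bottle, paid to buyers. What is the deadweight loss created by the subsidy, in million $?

Deadweight loss = $480 million.

Before the subsidy: set 433 − 1.5P = 2.5P + 233 → P* = $50, Q* = 358.
With a per-unit subsidy paid to buyers, each effectively pays P − 32, so demand becomes Qd = 433 − 1.5(P − 32).
New equilibrium: buyers pay $30, sellers receive $62, Q = 388. (Wedge: Pb − Ps = −32.)
Quantity rises by |ΔQ| = |358 − 388| = 30.
DWL = ½ · t · |ΔQ| = ½ · 32 · 30 = $480.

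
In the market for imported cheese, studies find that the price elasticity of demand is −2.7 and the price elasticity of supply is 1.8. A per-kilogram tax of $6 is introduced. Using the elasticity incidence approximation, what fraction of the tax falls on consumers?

Consumers' share ≈ 0.4.

Incidence ratio: consumers' share ≈ εs / (εs + |εd|) = 1.8 / (1.8 + 2.7) = 0.4.
Supply is the less elastic side, so consumers bear the smaller share.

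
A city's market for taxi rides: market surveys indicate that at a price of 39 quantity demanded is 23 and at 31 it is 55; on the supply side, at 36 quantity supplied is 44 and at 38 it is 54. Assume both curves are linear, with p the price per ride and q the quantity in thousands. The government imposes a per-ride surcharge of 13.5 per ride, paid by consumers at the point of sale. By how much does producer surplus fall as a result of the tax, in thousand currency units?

Demand slope: (55 − 23)/(31 − 39) = -4, so qd = 179 − 4p.
Supply slope: (54 − 44)/(38 − 36) = 5, so qs = 5p − 136.
Without the tax, 179 − 4p = 5p − 136 gives 9p = 315, so p* = 35 and q* = 39.
With the tax collected from consumers, demand (in seller-price terms) shifts: qd = 179 − 4(p + 13.5).
New equilibrium: consumers pay 42.5, producers receive 29, q = 9. (Wedge: pb − ps = 13.5.)
ΔPS is the trapezoid between Q = 9 and Q = 39 of height 6: ½ · (39 + 9) · 6 = 144.

Producer surplus falls by 144 thousand.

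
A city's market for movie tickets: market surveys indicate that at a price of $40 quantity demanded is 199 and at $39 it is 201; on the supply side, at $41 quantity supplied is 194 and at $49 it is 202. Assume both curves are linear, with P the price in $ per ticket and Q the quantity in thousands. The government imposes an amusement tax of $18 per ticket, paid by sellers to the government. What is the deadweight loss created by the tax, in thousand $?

Deadweight loss = $108 thousand.

Demand slope: (201 − 199)/(39 − 40) = -2, so Qd = 279 − 2P.
Supply slope: (202 − 194)/(49 − 41) = 1, so Qs = P + 153.
Before the tax: set 279 − 2P = P + 153 → P* = $42, Q* = 195.
With the tax collected from sellers, supply shifts: Qs = (P − 18) + 153.
New equilibrium: buyers pay $48, sellers receive $30, Q = 183. (Wedge: Pb − Ps = 18.)
Quantity falls by |ΔQ| = |195 − 183| = 12.
DWL = ½ · t · |ΔQ| = ½ · 18 · 12 = $108.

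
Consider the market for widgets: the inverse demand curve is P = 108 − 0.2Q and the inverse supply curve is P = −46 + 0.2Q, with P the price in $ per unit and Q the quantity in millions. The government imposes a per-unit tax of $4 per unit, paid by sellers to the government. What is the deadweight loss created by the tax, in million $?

Rewrite in direct form: Qd = 540 − 5P and Qs = 5P + 230.
Without the tax, 540 − 5P = 5P + 230 gives 10P = 310, so P* = $31 and Q* = 385.
With the tax collected from sellers, supply shifts: Qs = 5(P − 4) + 230.
New equilibrium: buyers pay $33, sellers receive $29, Q = 375. (Wedge: Pb − Ps = 4.)
Quantity falls by |ΔQ| = |385 − 375| = 10.
DWL = ½ · t · |ΔQ| = ½ · 4 · 10 = $20.

Deadweight loss = $20 million.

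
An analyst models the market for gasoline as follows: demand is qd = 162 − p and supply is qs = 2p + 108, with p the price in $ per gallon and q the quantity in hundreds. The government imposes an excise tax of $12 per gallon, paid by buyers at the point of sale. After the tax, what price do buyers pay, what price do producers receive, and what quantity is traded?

Before the tax: set 162 − p = 2p + 108 → p* = $18, q* = 144.
With the tax collected from buyers, demand (in seller-price terms) shifts: qd = 162 − (p + 12).
Solving gives q = 136 with buyers paying $26 and producers receiving $14 (the $12 wedge).
The less price-elastic side of the market bears the larger share of a per-unit tax.

Buyers pay $26; producers receive $14; quantity = 136.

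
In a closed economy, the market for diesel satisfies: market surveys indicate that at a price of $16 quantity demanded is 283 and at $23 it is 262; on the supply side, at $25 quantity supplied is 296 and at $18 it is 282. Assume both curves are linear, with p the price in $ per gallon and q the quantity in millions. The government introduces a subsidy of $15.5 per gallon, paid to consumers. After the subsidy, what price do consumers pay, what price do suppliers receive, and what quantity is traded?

Consumers pay $10.8; suppliers receive $26.3; quantity = 298.6.

Demand slope: (262 − 283)/(23 − 16) = -3, so qd = 331 − 3p.
Supply slope: (282 − 296)/(18 − 25) = 2, so qs = 2p + 246.
Without the subsidy, 331 − 3p = 2p + 246 gives 5p = 85, so p* = $17 and q* = 280.
With a per-unit subsidy paid to consumers, each effectively pays p − 15.5, so demand becomes qd = 331 − 3(p − 15.5).
Solving gives q = 298.6 with consumers paying $10.8 and suppliers receiving $26.3 (the $15.5 wedge).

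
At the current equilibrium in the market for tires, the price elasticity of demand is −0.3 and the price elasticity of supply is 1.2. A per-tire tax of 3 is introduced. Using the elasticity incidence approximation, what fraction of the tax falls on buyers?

Incidence ratio: buyers' share ≈ εs / (εs + |εd|) = 1.2 / (1.2 + 0.3) = 0.8.
Supply is the more elastic side, so buyers bear the larger share.

Buyers' share ≈ 0.8.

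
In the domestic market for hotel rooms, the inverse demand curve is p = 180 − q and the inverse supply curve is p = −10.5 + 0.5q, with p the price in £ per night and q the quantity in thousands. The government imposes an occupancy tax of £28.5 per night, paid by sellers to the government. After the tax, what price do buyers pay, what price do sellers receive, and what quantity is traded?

Buyers pay £72; sellers receive £43.5; quantity = 108.

Rewrite in direct form: qd = 180 − p and qs = 2p + 21.
Without the tax, 180 − p = 2p + 21 gives 3p = 159, so p* = £53 and q* = 127.
With the tax collected from sellers, supply shifts: qs = 2(p − 28.5) + 21.
New equilibrium: buyers pay £72, sellers receive £43.5, q = 108. (Wedge: pb − ps = 28.5.)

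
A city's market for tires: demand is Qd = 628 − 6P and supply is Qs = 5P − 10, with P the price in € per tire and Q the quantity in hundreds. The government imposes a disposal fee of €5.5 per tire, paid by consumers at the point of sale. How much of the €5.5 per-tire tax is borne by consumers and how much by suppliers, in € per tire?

Consumers bear €2.5 per tire; suppliers bear €3 per tire.

Before the tax: set 628 − 6P = 5P − 10 → P* = €58, Q* = 280.
With the tax collected from consumers, demand (in seller-price terms) shifts: Qd = 628 − 6(P + 5.5).
Solving gives Q = 265 with consumers paying €60.5 and suppliers receiving €55 (the €5.5 wedge).
Burden on consumers: €2.5; on suppliers: €3. (They sum to €5.5.)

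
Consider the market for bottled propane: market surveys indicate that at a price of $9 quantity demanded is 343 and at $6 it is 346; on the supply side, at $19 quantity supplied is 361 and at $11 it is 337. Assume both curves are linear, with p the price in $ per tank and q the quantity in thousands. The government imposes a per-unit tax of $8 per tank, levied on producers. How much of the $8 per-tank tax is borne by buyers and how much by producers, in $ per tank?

Demand slope: (346 − 343)/(6 − 9) = -1, so qd = 352 − p.
Supply slope: (337 − 361)/(11 − 19) = 3, so qs = 3p + 304.
Before the tax: set 352 − p = 3p + 304 → p* = $12, q* = 340.
With the tax collected from producers, supply shifts: qs = 3(p − 8) + 304.
Solving gives q = 334 with buyers paying $18 and producers receiving $10 (the $8 wedge).
Burden on buyers: $6; on producers: $2. (They sum to $8.)
The less price-elastic side of the market bears the larger share of a per-unit tax.

Buyers bear $6 per tank; producers bear $2 per tank.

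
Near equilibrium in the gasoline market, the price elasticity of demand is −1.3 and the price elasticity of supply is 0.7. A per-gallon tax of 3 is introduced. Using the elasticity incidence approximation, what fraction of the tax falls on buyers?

Incidence ratio: buyers' share ≈ εs / (εs + |εd|) = 0.7 / (0.7 + 1.3) = 0.35.
Supply is the less elastic side, so buyers bear the smaller share.

Buyers' share ≈ 0.35.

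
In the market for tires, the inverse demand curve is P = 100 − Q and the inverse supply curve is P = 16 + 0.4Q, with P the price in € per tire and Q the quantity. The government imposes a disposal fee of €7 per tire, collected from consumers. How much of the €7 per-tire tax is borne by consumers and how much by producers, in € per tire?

Consumers bear €5 per tire; producers bear €2 per tire.

Inverting to Q(P) form: Qd = 100 − P; Qs = 2.5P − 40.
Without the tax, 100 − P = 2.5P − 40 gives 3.5P = 140, so P* = €40 and Q* = 60.
With the tax collected from consumers, demand (in seller-price terms) shifts: Qd = 100 − (P + 7).
Solving gives Q = 55 with consumers paying €45 and producers receiving €38 (the €7 wedge).
Burden on consumers: €5; on producers: €2. (They sum to €7.)
The less price-elastic side of the market bears the larger share of a per-unit tax.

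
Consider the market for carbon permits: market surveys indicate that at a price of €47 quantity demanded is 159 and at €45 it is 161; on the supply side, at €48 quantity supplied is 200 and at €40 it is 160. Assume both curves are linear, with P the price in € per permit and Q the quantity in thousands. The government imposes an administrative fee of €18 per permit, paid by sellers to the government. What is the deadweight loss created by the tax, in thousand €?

Deadweight loss = €135 thousand.

Demand slope: (161 − 159)/(45 − 47) = -1, so Qd = 206 − P.
Supply slope: (160 − 200)/(40 − 48) = 5, so Qs = 5P − 40.
Before the tax: set 206 − P = 5P − 40 → P* = €41, Q* = 165.
With the tax collected from sellers, supply shifts: Qs = 5(P − 18) − 40.
New equilibrium: buyers pay €56, sellers receive €38, Q = 150. (Wedge: Pb − Ps = 18.)
Quantity falls by |ΔQ| = |165 − 150| = 15.
DWL = ½ · t · |ΔQ| = ½ · 18 · 15 = €135.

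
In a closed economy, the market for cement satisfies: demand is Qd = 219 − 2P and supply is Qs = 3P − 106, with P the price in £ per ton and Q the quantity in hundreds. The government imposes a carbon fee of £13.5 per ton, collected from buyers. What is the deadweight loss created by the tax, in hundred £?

Before the tax: set 219 − 2P = 3P − 106 → P* = £65, Q* = 89.
With the tax collected from buyers, demand (in seller-price terms) shifts: Qd = 219 − 2(P + 13.5).
Solving gives Q = 72.8 with buyers paying £73.1 and producers receiving £59.6 (the £13.5 wedge).
Quantity falls by |ΔQ| = |89 − 72.8| = 16.2.
DWL = ½ · t · |ΔQ| = ½ · 13.5 · 16.2 = £109.35.

Deadweight loss = £109.35 hundred.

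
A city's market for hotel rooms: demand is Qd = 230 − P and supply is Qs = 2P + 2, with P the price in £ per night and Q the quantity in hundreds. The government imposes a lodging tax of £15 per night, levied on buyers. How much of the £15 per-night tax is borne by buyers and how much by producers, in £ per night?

Buyers bear £10 per night; producers bear £5 per night.

Without the tax, 230 − P = 2P + 2 gives 3P = 228, so P* = £76 and Q* = 154.
With the tax collected from buyers, demand (in seller-price terms) shifts: Qd = 230 − (P + 15).
Solving gives Q = 144 with buyers paying £86 and producers receiving £71 (the £15 wedge).
Burden on buyers: £10; on producers: £5. (They sum to £15.)
The less price-elastic side of the market bears the larger share of a per-unit tax.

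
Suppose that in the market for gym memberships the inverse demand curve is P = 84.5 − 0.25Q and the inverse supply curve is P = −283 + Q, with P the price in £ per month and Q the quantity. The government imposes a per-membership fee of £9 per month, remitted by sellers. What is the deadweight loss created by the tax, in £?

Deadweight loss = £32.4.

Inverting to Q(P) form: Qd = 338 − 4P; Qs = P + 283.
Without the tax, 338 − 4P = P + 283 gives 5P = 55, so P* = £11 and Q* = 294.
With the tax collected from sellers, supply shifts: Qs = (P − 9) + 283.
New equilibrium: buyers pay £12.8, sellers receive £3.8, Q = 286.8. (Wedge: Pb − Ps = 9.)
Quantity falls by |ΔQ| = |294 − 286.8| = 7.2.
DWL = ½ · t · |ΔQ| = ½ · 9 · 7.2 = £32.4.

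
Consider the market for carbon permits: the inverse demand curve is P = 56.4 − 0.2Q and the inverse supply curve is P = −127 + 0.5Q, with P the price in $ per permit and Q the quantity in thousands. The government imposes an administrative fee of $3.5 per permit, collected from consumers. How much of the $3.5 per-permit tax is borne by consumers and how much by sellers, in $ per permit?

Rewrite in direct form: Qd = 282 − 5P and Qs = 2P + 254.
Before the tax: set 282 − 5P = 2P + 254 → P* = $4, Q* = 262.
With the tax collected from consumers, demand (in seller-price terms) shifts: Qd = 282 − 5(P + 3.5).
Solving gives Q = 257 with consumers paying $5 and sellers receiving $1.5 (the $3.5 wedge).
Burden on consumers: $1; on sellers: $2.5. (They sum to $3.5.)
The less price-elastic side of the market bears the larger share of a per-unit tax.

Consumers bear $1 per permit; sellers bear $2.5 per permit.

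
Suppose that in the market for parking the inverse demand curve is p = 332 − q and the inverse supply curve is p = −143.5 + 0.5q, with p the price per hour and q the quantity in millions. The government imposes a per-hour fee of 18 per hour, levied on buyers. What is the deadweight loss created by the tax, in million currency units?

Inverting to q(p) form: qd = 332 − p; qs = 2p + 287.
Without the tax, 332 − p = 2p + 287 gives 3p = 45, so p* = 15 and q* = 317.
With the tax collected from buyers, demand (in seller-price terms) shifts: qd = 332 − (p + 18).
Solving gives q = 305 with buyers paying 27 and sellers receiving 9 (the 18 wedge).
Quantity falls by |ΔQ| = |317 − 305| = 12.
DWL = ½ · t · |ΔQ| = ½ · 18 · 12 = 108.

Deadweight loss = 108 million.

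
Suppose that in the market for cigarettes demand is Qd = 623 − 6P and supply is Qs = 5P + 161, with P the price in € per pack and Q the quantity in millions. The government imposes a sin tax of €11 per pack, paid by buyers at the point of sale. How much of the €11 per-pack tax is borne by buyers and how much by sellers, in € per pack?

Buyers bear €5 per pack; sellers bear €6 per pack.

Before the tax: set 623 − 6P = 5P + 161 → P* = €42, Q* = 371.
With the tax collected from buyers, demand (in seller-price terms) shifts: Qd = 623 − 6(P + 11).
Solving gives Q = 341 with buyers paying €47 and sellers receiving €36 (the €11 wedge).
Burden on buyers: €5; on sellers: €6. (They sum to €11.)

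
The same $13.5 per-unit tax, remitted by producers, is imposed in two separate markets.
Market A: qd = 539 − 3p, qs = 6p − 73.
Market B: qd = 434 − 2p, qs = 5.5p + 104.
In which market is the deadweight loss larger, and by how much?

Market A: pre-tax p* = $68, q* = 335; post-tax q = 308; deadweight loss = $182.25.
Market B: pre-tax p* = $44, q* = 346; post-tax q = 326.2; deadweight loss = $133.65.
Difference: $182.25 vs $133.65 → market A is larger by $48.6.

Market A, by $48.6.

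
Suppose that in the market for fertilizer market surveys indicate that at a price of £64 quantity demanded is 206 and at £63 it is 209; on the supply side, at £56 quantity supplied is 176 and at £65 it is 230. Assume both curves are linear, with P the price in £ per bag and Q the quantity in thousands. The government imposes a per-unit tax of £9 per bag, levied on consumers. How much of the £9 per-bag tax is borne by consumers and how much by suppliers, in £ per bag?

Consumers bear £6 per bag; suppliers bear £3 per bag.

Demand slope: (209 − 206)/(63 − 64) = -3, so Qd = 398 − 3P.
Supply slope: (230 − 176)/(65 − 56) = 6, so Qs = 6P − 160.
Without the tax, 398 − 3P = 6P − 160 gives 9P = 558, so P* = £62 and Q* = 212.
With the tax collected from consumers, demand (in seller-price terms) shifts: Qd = 398 − 3(P + 9).
Solving gives Q = 194 with consumers paying £68 and suppliers receiving £59 (the £9 wedge).
Burden on consumers: £6; on suppliers: £3. (They sum to £9.)
The less price-elastic side of the market bears the larger share of a per-unit tax.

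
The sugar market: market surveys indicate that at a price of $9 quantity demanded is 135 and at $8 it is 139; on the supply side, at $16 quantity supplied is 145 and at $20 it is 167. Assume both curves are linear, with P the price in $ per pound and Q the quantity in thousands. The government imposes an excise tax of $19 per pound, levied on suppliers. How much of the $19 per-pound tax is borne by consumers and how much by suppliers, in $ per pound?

Consumers bear $11 per pound; suppliers bear $8 per pound.

Demand slope: (139 − 135)/(8 − 9) = -4, so Qd = 171 − 4P.
Supply slope: (167 − 145)/(20 − 16) = 5.5, so Qs = 5.5P + 57.
Before the tax: set 171 − 4P = 5.5P + 57 → P* = $12, Q* = 123.
With the tax collected from suppliers, supply shifts: Qs = 5.5(P − 19) + 57.
New equilibrium: consumers pay $23, suppliers receive $4, Q = 79. (Wedge: Pb − Ps = 19.)
Burden on consumers: $11; on suppliers: $8. (They sum to $19.)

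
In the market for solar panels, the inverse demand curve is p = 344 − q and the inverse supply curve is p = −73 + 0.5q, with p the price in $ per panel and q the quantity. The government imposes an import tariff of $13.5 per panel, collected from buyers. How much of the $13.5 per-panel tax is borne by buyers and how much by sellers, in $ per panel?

Buyers bear $9 per panel; sellers bear $4.5 per panel.

Rewrite in direct form: qd = 344 − p and qs = 2p + 146.
Without the tax, 344 − p = 2p + 146 gives 3p = 198, so p* = $66 and q* = 278.
With the tax collected from buyers, demand (in seller-price terms) shifts: qd = 344 − (p + 13.5).
Solving gives q = 269 with buyers paying $75 and sellers receiving $61.5 (the $13.5 wedge).
Burden on buyers: $9; on sellers: $4.5. (They sum to $13.5.)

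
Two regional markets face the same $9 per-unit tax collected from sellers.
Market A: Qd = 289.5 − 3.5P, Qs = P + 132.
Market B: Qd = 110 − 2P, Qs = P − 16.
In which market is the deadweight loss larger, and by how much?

Market A: pre-tax P* = $35, Q* = 167; post-tax Q = 160; deadweight loss = $31.5.
Market B: pre-tax P* = $42, Q* = 26; post-tax Q = 20; deadweight loss = $27.
Difference: $31.5 vs $27 → market A is larger by $4.5.

Market A, by $4.5.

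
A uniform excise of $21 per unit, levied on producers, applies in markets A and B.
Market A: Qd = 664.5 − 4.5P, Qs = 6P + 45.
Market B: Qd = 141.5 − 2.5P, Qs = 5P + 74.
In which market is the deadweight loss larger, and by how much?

Market A, by $199.5.

Market A: pre-tax P* = $59, Q* = 399; post-tax Q = 345; deadweight loss = $567.
Market B: pre-tax P* = $9, Q* = 119; post-tax Q = 84; deadweight loss = $367.5.
Difference: $567 vs $367.5 → market A is larger by $199.5.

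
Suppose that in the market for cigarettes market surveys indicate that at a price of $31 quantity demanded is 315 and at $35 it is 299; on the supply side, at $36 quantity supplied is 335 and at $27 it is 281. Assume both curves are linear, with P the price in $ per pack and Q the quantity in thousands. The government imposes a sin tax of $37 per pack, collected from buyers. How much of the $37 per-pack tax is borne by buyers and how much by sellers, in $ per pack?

Buyers bear $22.2 per pack; sellers bear $14.8 per pack.

Demand slope: (299 − 315)/(35 − 31) = -4, so Qd = 439 − 4P.
Supply slope: (281 − 335)/(27 − 36) = 6, so Qs = 6P + 119.
Before the tax: set 439 − 4P = 6P + 119 → P* = $32, Q* = 311.
With the tax collected from buyers, demand (in seller-price terms) shifts: Qd = 439 − 4(P + 37).
Solving gives Q = 222.2 with buyers paying $54.2 and sellers receiving $17.2 (the $37 wedge).
Burden on buyers: $22.2; on sellers: $14.8. (They sum to $37.)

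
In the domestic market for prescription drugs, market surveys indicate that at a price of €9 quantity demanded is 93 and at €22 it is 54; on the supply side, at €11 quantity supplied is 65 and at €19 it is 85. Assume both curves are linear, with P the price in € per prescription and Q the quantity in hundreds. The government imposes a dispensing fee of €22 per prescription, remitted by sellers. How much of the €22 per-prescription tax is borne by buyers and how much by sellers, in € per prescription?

Demand slope: (54 − 93)/(22 − 9) = -3, so Qd = 120 − 3P.
Supply slope: (85 − 65)/(19 − 11) = 2.5, so Qs = 2.5P + 37.5.
Before the tax: set 120 − 3P = 2.5P + 37.5 → P* = €15, Q* = 75.
With the tax collected from sellers, supply shifts: Qs = 2.5(P − 22) + 37.5.
New equilibrium: buyers pay €25, sellers receive €3, Q = 45. (Wedge: Pb − Ps = 22.)
Burden on buyers: €10; on sellers: €12. (They sum to €22.)

Buyers bear €10 per prescription; sellers bear €12 per prescription.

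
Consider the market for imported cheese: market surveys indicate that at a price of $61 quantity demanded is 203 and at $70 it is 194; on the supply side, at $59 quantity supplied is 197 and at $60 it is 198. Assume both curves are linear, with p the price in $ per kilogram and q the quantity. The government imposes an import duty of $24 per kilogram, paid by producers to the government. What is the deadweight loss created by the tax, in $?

Deadweight loss = $144.

Demand slope: (194 − 203)/(70 − 61) = -1, so qd = 264 − p.
Supply slope: (198 − 197)/(60 − 59) = 1, so qs = p + 138.
Before the tax: set 264 − p = p + 138 → p* = $63, q* = 201.
With the tax collected from producers, supply shifts: qs = (p − 24) + 138.
New equilibrium: buyers pay $75, producers receive $51, q = 189. (Wedge: pb − ps = 24.)
Quantity falls by |ΔQ| = |201 − 189| = 12.
DWL = ½ · t · |ΔQ| = ½ · 24 · 12 = $144.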